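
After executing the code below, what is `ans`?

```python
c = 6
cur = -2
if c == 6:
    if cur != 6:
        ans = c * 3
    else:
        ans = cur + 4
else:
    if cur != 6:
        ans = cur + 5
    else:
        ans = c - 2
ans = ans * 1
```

18

c=6, cur=-2
c == 6 is True; cur != 6 is True
→ ans = c * 3 = 18
ans = 18*1 = 18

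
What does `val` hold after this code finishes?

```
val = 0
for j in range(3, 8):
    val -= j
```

-25

j=3: val = 0-3 = -3
j=4: val = (-3)-4 = -7
j=5: val = (-7)-5 = -12
j=6: val = (-12)-6 = -18
j=7: val = (-18)-7 = -25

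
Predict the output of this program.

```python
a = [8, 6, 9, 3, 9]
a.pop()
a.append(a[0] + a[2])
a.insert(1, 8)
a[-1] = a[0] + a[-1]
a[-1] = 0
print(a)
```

pop() removes 9 → [8, 6, 9, 3]
append a[0]+a[2] = 8+9 = 17 → [8, 6, 9, 3, 17]
insert 8 at 1 → [8, 8, 6, 9, 3, 17]
a[-1] = a[0]+a[-1] = 8+17 = 25 → [8, 8, 6, 9, 3, 25]
a[-1] = 0 → [8, 8, 6, 9, 3, 0]

[8, 8, 6, 9, 3, 0]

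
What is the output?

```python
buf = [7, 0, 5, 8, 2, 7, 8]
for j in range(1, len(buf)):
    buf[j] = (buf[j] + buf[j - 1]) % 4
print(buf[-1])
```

1

j=1: buf[1] = (0+7)%4 = 3 → [7, 3, 5, 8, 2, 7, 8]
j=2: buf[2] = (5+3)%4 = 0 → [7, 3, 0, 8, 2, 7, 8]
j=3: buf[3] = (8+0)%4 = 0 → [7, 3, 0, 0, 2, 7, 8]
j=4: buf[4] = (2+0)%4 = 2 → [7, 3, 0, 0, 2, 7, 8]
j=5: buf[5] = (7+2)%4 = 1 → [7, 3, 0, 0, 2, 1, 8]
j=6: buf[6] = (8+1)%4 = 1 → [7, 3, 0, 0, 2, 1, 1]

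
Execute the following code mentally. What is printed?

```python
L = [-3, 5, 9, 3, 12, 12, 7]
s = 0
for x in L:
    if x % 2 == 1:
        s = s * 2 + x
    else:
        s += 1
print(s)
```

45

x=-3: odd, s = 0*2+(-3) = -3
x=5: odd, s = (-3)*2+5 = -1
x=9: odd, s = (-1)*2+9 = 7
x=3: odd, s = 7*2+3 = 17
x=12: not odd, s = 17+1 = 18
x=12: not odd, s = 18+1 = 19
x=7: odd, s = 19*2+7 = 45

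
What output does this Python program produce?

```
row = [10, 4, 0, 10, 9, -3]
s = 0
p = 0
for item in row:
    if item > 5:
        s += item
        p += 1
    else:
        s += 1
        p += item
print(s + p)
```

item=10: >5, s = 0+10 = 10; p=1
item=4: not >5, s = 10+1 = 11; p=5
item=0: not >5, s = 11+1 = 12; p=5
item=10: >5, s = 12+10 = 22; p=6
item=9: >5, s = 22+9 = 31; p=7
item=-3: not >5, s = 31+1 = 32; p=4
s+p = 32+4 = 36

36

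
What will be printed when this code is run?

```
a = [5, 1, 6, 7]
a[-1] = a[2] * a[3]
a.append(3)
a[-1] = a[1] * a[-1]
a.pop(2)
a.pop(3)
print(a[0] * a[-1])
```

210

a[-1] = a[2]*a[3] = 6*7 = 42 → [5, 1, 6, 42]
append 3 → [5, 1, 6, 42, 3]
a[-1] = a[1]*a[-1] = 1*3 = 3 → [5, 1, 6, 42, 3]
pop(2) removes 6 → [5, 1, 42, 3]
pop(3) removes 3 → [5, 1, 42]
a[0]*a[-1] = 5*42 = 210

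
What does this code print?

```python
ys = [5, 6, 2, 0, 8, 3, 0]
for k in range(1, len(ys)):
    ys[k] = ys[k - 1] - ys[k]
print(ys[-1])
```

-14

k=1: ys[1] = 5-6 = -1 → [5, -1, 2, 0, 8, 3, 0]
k=2: ys[2] = (-1)-2 = -3 → [5, -1, -3, 0, 8, 3, 0]
k=3: ys[3] = (-3)-0 = -3 → [5, -1, -3, -3, 8, 3, 0]
k=4: ys[4] = (-3)-8 = -11 → [5, -1, -3, -3, -11, 3, 0]
k=5: ys[5] = (-11)-3 = -14 → [5, -1, -3, -3, -11, -14, 0]
k=6: ys[6] = (-14)-0 = -14 → [5, -1, -3, -3, -11, -14, -14]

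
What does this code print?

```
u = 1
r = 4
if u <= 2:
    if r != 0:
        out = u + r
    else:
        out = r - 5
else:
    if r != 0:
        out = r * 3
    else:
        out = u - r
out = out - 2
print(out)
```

u=1, r=4
u <= 2 is True; r != 0 is True
→ out = u + r = 5
out = 5-2 = 3

3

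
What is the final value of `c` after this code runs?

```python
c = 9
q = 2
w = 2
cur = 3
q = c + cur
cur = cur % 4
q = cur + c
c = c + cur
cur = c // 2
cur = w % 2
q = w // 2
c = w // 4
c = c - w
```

-2

q = 9+3 = 12
cur = 3%4 = 3
q = 3+9 = 12
c = 9+3 = 12
cur = 12//2 = 6
cur = 2%2 = 0
q = 2//2 = 1
c = 2//4 = 0
c = 0-2 = -2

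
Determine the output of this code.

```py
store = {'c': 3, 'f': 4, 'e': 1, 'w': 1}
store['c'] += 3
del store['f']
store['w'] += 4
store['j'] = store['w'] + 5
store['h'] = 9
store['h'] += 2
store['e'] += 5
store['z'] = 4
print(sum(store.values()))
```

store['c'] = 3+3 = 6 → {'c': 6, 'f': 4, 'e': 1, 'w': 1}
del 'f' → {'c': 6, 'e': 1, 'w': 1}
store['w'] = 1+4 = 5 → {'c': 6, 'e': 1, 'w': 5}
store['j'] = store['w']+5 = 10 → {'c': 6, 'e': 1, 'w': 5, 'j': 10}
store['h'] = 9 → {'c': 6, 'e': 1, 'w': 5, 'j': 10, 'h': 9}
store['h'] = 9+2 = 11 → {'c': 6, 'e': 1, 'w': 5, 'j': 10, 'h': 11}
store['e'] = 1+5 = 6 → {'c': 6, 'e': 6, 'w': 5, 'j': 10, 'h': 11}
store['z'] = 4 → {'c': 6, 'e': 6, 'w': 5, 'j': 10, 'h': 11, 'z': 4}
sum of values = 42

42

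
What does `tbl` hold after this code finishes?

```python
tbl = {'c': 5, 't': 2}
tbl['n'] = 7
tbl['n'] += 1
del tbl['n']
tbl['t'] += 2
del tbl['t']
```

{'c': 5}

tbl['n'] = 7 → {'c': 5, 't': 2, 'n': 7}
tbl['n'] = 7+1 = 8 → {'c': 5, 't': 2, 'n': 8}
del 'n' → {'c': 5, 't': 2}
tbl['t'] = 2+2 = 4 → {'c': 5, 't': 4}
del 't' → {'c': 5}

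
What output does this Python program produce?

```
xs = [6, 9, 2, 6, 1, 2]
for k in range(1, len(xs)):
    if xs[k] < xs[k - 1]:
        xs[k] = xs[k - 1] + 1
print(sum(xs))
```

61

k=1: 9>=6, unchanged → [6, 9, 2, 6, 1, 2]
k=2: 2<9, xs[2] = 9+1 = 10 → [6, 9, 10, 6, 1, 2]
k=3: 6<10, xs[3] = 10+1 = 11 → [6, 9, 10, 11, 1, 2]
k=4: 1<11, xs[4] = 11+1 = 12 → [6, 9, 10, 11, 12, 2]
k=5: 2<12, xs[5] = 12+1 = 13 → [6, 9, 10, 11, 12, 13]
sum = 61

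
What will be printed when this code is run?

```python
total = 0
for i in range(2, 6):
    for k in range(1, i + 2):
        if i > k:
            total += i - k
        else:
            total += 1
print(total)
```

28

i=2,k=1: 2>1, total = 0+1 = 1
i=2,k=2: not 2>2, total = 1+1 = 2
i=2,k=3: not 2>3, total = 2+1 = 3
i=3,k=1: 3>1, total = 3+2 = 5
i=3,k=2: 3>2, total = 5+1 = 6
i=3,k=3: not 3>3, total = 6+1 = 7
i=3,k=4: not 3>4, total = 7+1 = 8
i=4,k=1: 4>1, total = 8+3 = 11
i=4,k=2: 4>2, total = 11+2 = 13
i=4,k=3: 4>3, total = 13+1 = 14
i=4,k=4: not 4>4, total = 14+1 = 15
i=4,k=5: not 4>5, total = 15+1 = 16
i=5,k=1: 5>1, total = 16+4 = 20
i=5,k=2: 5>2, total = 20+3 = 23
i=5,k=3: 5>3, total = 23+2 = 25
i=5,k=4: 5>4, total = 25+1 = 26
i=5,k=5: not 5>5, total = 26+1 = 27
i=5,k=6: not 5>6, total = 27+1 = 28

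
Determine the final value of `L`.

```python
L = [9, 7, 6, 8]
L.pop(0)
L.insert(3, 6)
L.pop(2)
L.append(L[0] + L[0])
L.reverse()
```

pop(0) removes 9 → [7, 6, 8]
insert 6 at 3 → [7, 6, 8, 6]
pop(2) removes 8 → [7, 6, 6]
append L[0]+L[0] = 7+7 = 14 → [7, 6, 6, 14]
reverse → [14, 6, 6, 7]

[14, 6, 6, 7]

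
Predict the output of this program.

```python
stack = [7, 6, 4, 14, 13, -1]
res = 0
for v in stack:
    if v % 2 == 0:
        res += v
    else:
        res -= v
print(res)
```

v=7: not even, res = 0-7 = -7
v=6: even, res = (-7)+6 = -1
v=4: even, res = (-1)+4 = 3
v=14: even, res = 3+14 = 17
v=13: not even, res = 17-13 = 4
v=-1: not even, res = 4-(-1) = 5

5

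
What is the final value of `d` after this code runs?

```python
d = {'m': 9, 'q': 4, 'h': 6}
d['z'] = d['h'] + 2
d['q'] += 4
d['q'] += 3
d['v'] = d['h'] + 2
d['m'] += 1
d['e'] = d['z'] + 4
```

{'m': 10, 'q': 11, 'h': 6, 'z': 8, 'v': 8, 'e': 12}

d['z'] = d['h']+2 = 8 → {'m': 9, 'q': 4, 'h': 6, 'z': 8}
d['q'] = 4+4 = 8 → {'m': 9, 'q': 8, 'h': 6, 'z': 8}
d['q'] = 8+3 = 11 → {'m': 9, 'q': 11, 'h': 6, 'z': 8}
d['v'] = d['h']+2 = 8 → {'m': 9, 'q': 11, 'h': 6, 'z': 8, 'v': 8}
d['m'] = 9+1 = 10 → {'m': 10, 'q': 11, 'h': 6, 'z': 8, 'v': 8}
d['e'] = d['z']+4 = 12 → {'m': 10, 'q': 11, 'h': 6, 'z': 8, 'v': 8, 'e': 12}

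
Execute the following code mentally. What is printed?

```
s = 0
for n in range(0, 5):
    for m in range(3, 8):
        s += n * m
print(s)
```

250

n=0,m=3: s = 0+0 = 0
n=0,m=4: s = 0+0 = 0
n=0,m=5: s = 0+0 = 0
n=0,m=6: s = 0+0 = 0
n=0,m=7: s = 0+0 = 0
n=1,m=3: s = 0+3 = 3
n=1,m=4: s = 3+4 = 7
n=1,m=5: s = 7+5 = 12
n=1,m=6: s = 12+6 = 18
n=1,m=7: s = 18+7 = 25
n=2,m=3: s = 25+6 = 31
n=2,m=4: s = 31+8 = 39
n=2,m=5: s = 39+10 = 49
n=2,m=6: s = 49+12 = 61
n=2,m=7: s = 61+14 = 75
n=3,m=3: s = 75+9 = 84
n=3,m=4: s = 84+12 = 96
n=3,m=5: s = 96+15 = 111
n=3,m=6: s = 111+18 = 129
n=3,m=7: s = 129+21 = 150
n=4,m=3: s = 150+12 = 162
n=4,m=4: s = 162+16 = 178
n=4,m=5: s = 178+20 = 198
n=4,m=6: s = 198+24 = 222
n=4,m=7: s = 222+28 = 250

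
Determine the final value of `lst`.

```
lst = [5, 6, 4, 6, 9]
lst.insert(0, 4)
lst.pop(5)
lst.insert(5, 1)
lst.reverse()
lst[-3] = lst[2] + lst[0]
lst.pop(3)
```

insert 4 at 0 → [4, 5, 6, 4, 6, 9]
pop(5) removes 9 → [4, 5, 6, 4, 6]
insert 1 at 5 → [4, 5, 6, 4, 6, 1]
reverse → [1, 6, 4, 6, 5, 4]
lst[-3] = lst[2]+lst[0] = 4+1 = 5 → [1, 6, 4, 5, 5, 4]
pop(3) removes 5 → [1, 6, 4, 5, 4]

[1, 6, 4, 5, 4]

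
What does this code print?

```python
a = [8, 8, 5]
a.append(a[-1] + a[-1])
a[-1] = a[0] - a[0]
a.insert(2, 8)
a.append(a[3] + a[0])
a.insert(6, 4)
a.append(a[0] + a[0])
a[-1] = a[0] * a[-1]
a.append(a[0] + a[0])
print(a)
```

[8, 8, 8, 5, 0, 13, 4, 128, 16]

append a[-1]+a[-1] = 5+5 = 10 → [8, 8, 5, 10]
a[-1] = a[0]-a[0] = 8-8 = 0 → [8, 8, 5, 0]
insert 8 at 2 → [8, 8, 8, 5, 0]
append a[3]+a[0] = 5+8 = 13 → [8, 8, 8, 5, 0, 13]
insert 4 at 6 → [8, 8, 8, 5, 0, 13, 4]
append a[0]+a[0] = 8+8 = 16 → [8, 8, 8, 5, 0, 13, 4, 16]
a[-1] = a[0]*a[-1] = 8*16 = 128 → [8, 8, 8, 5, 0, 13, 4, 128]
append a[0]+a[0] = 8+8 = 16 → [8, 8, 8, 5, 0, 13, 4, 128, 16]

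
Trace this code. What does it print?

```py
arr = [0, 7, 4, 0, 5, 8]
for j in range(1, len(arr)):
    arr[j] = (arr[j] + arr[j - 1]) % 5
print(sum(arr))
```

j=1: arr[1] = (7+0)%5 = 2 → [0, 2, 4, 0, 5, 8]
j=2: arr[2] = (4+2)%5 = 1 → [0, 2, 1, 0, 5, 8]
j=3: arr[3] = (0+1)%5 = 1 → [0, 2, 1, 1, 5, 8]
j=4: arr[4] = (5+1)%5 = 1 → [0, 2, 1, 1, 1, 8]
j=5: arr[5] = (8+1)%5 = 4 → [0, 2, 1, 1, 1, 4]
sum = 9

9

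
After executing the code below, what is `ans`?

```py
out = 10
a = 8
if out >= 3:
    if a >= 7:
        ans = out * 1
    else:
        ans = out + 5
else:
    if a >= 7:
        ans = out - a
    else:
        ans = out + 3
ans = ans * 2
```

out=10, a=8
out >= 3 is True; a >= 7 is True
→ ans = out * 1 = 10
ans = 10*2 = 20

20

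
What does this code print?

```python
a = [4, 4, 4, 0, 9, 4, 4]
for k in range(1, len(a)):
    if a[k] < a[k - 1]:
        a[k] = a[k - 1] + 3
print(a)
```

k=1: 4>=4, unchanged → [4, 4, 4, 0, 9, 4, 4]
k=2: 4>=4, unchanged → [4, 4, 4, 0, 9, 4, 4]
k=3: 0<4, a[3] = 4+3 = 7 → [4, 4, 4, 7, 9, 4, 4]
k=4: 9>=7, unchanged → [4, 4, 4, 7, 9, 4, 4]
k=5: 4<9, a[5] = 9+3 = 12 → [4, 4, 4, 7, 9, 12, 4]
k=6: 4<12, a[6] = 12+3 = 15 → [4, 4, 4, 7, 9, 12, 15]

[4, 4, 4, 7, 9, 12, 15]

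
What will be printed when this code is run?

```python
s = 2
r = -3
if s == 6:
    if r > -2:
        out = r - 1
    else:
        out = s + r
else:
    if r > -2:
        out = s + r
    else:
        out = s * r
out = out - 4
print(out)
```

-10

s=2, r=-3
s == 6 is False; r > -2 is False
→ out = s * r = -6
out = (-6)-4 = -10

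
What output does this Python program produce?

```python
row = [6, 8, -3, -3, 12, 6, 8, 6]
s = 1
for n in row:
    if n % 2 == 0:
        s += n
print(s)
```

n=6: even, s = 1+6 = 7
n=8: even, s = 7+8 = 15
n=-3: not even
n=-3: not even
n=12: even, s = 15+12 = 27
n=6: even, s = 27+6 = 33
n=8: even, s = 33+8 = 41
n=6: even, s = 41+6 = 47

47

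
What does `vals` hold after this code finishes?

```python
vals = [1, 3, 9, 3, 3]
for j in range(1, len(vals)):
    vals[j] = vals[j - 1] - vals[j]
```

[1, -2, -11, -14, -17]

j=1: vals[1] = 1-3 = -2 → [1, -2, 9, 3, 3]
j=2: vals[2] = (-2)-9 = -11 → [1, -2, -11, 3, 3]
j=3: vals[3] = (-11)-3 = -14 → [1, -2, -11, -14, 3]
j=4: vals[4] = (-14)-3 = -17 → [1, -2, -11, -14, -17]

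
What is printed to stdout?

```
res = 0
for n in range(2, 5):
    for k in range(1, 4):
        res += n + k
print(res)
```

n=2,k=1: res = 0+3 = 3
n=2,k=2: res = 3+4 = 7
n=2,k=3: res = 7+5 = 12
n=3,k=1: res = 12+4 = 16
n=3,k=2: res = 16+5 = 21
n=3,k=3: res = 21+6 = 27
n=4,k=1: res = 27+5 = 32
n=4,k=2: res = 32+6 = 38
n=4,k=3: res = 38+7 = 45

45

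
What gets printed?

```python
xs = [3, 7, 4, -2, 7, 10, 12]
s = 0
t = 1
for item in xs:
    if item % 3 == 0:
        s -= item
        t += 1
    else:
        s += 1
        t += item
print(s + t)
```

item=3: %3==0, s = 0-3 = -3; t=2
item=7: not %3==0, s = (-3)+1 = -2; t=9
item=4: not %3==0, s = (-2)+1 = -1; t=13
item=-2: not %3==0, s = (-1)+1 = 0; t=11
item=7: not %3==0, s = 0+1 = 1; t=18
item=10: not %3==0, s = 1+1 = 2; t=28
item=12: %3==0, s = 2-12 = -10; t=29
s+t = (-10)+29 = 19

19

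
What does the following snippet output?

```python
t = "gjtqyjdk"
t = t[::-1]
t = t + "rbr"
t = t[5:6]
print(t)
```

t

reverse → 'kdjyqtjg'
+ 'rbr' → 'kdjyqtjgrbr'
slice [5:6] → 't'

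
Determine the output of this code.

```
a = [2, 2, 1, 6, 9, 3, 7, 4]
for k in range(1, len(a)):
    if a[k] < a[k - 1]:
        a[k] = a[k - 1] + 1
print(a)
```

k=1: 2>=2, unchanged → [2, 2, 1, 6, 9, 3, 7, 4]
k=2: 1<2, a[2] = 2+1 = 3 → [2, 2, 3, 6, 9, 3, 7, 4]
k=3: 6>=3, unchanged → [2, 2, 3, 6, 9, 3, 7, 4]
k=4: 9>=6, unchanged → [2, 2, 3, 6, 9, 3, 7, 4]
k=5: 3<9, a[5] = 9+1 = 10 → [2, 2, 3, 6, 9, 10, 7, 4]
k=6: 7<10, a[6] = 10+1 = 11 → [2, 2, 3, 6, 9, 10, 11, 4]
k=7: 4<11, a[7] = 11+1 = 12 → [2, 2, 3, 6, 9, 10, 11, 12]

[2, 2, 3, 6, 9, 10, 11, 12]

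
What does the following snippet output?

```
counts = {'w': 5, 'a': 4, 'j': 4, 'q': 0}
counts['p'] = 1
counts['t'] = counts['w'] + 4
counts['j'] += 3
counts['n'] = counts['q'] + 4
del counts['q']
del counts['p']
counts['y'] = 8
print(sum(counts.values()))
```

counts['p'] = 1 → {'w': 5, 'a': 4, 'j': 4, 'q': 0, 'p': 1}
counts['t'] = counts['w']+4 = 9 → {'w': 5, 'a': 4, 'j': 4, 'q': 0, 'p': 1, 't': 9}
counts['j'] = 4+3 = 7 → {'w': 5, 'a': 4, 'j': 7, 'q': 0, 'p': 1, 't': 9}
counts['n'] = counts['q']+4 = 4 → {'w': 5, 'a': 4, 'j': 7, 'q': 0, 'p': 1, 't': 9, 'n': 4}
del 'q' → {'w': 5, 'a': 4, 'j': 7, 'p': 1, 't': 9, 'n': 4}
del 'p' → {'w': 5, 'a': 4, 'j': 7, 't': 9, 'n': 4}
counts['y'] = 8 → {'w': 5, 'a': 4, 'j': 7, 't': 9, 'n': 4, 'y': 8}
sum of values = 37

37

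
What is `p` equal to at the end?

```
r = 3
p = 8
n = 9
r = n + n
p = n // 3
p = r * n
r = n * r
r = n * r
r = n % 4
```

162

r = 9+9 = 18
p = 9//3 = 3
p = 18*9 = 162
r = 9*18 = 162
r = 9*162 = 1458
r = 9%4 = 1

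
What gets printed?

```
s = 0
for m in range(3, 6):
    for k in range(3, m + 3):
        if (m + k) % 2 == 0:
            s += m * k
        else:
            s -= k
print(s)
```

117

m=3,k=3: even sum, s = 0+9 = 9
m=3,k=4: odd sum, s = 9-4 = 5
m=3,k=5: even sum, s = 5+15 = 20
m=4,k=3: odd sum, s = 20-3 = 17
m=4,k=4: even sum, s = 17+16 = 33
m=4,k=5: odd sum, s = 33-5 = 28
m=4,k=6: even sum, s = 28+24 = 52
m=5,k=3: even sum, s = 52+15 = 67
m=5,k=4: odd sum, s = 67-4 = 63
m=5,k=5: even sum, s = 63+25 = 88
m=5,k=6: odd sum, s = 88-6 = 82
m=5,k=7: even sum, s = 82+35 = 117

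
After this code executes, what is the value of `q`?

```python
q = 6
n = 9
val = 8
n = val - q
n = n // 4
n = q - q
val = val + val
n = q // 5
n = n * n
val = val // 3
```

n = 8-6 = 2
n = 2//4 = 0
n = 6-6 = 0
val = 8+8 = 16
n = 6//5 = 1
n = 1*1 = 1
val = 16//3 = 5

6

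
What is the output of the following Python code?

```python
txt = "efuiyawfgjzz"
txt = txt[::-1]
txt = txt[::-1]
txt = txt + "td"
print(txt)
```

reverse → 'zzjgfwayiufe'
reverse → 'efuiyawfgjzz'
+ 'td' → 'efuiyawfgjzztd'

efuiyawfgjzztd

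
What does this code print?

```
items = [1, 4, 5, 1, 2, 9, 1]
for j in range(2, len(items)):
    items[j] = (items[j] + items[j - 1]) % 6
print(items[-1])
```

4

j=2: items[2] = (5+4)%6 = 3 → [1, 4, 3, 1, 2, 9, 1]
j=3: items[3] = (1+3)%6 = 4 → [1, 4, 3, 4, 2, 9, 1]
j=4: items[4] = (2+4)%6 = 0 → [1, 4, 3, 4, 0, 9, 1]
j=5: items[5] = (9+0)%6 = 3 → [1, 4, 3, 4, 0, 3, 1]
j=6: items[6] = (1+3)%6 = 4 → [1, 4, 3, 4, 0, 3, 4]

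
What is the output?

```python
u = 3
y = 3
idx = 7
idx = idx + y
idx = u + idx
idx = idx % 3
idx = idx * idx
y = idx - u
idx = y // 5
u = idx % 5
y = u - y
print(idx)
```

-1

idx = 7+3 = 10
idx = 3+10 = 13
idx = 13%3 = 1
idx = 1*1 = 1
y = 1-3 = -2
idx = (-2)//5 = -1
u = (-1)%5 = 4
y = 4-(-2) = 6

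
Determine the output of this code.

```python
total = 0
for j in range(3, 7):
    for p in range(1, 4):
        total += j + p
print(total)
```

j=3,p=1: total = 0+4 = 4
j=3,p=2: total = 4+5 = 9
j=3,p=3: total = 9+6 = 15
j=4,p=1: total = 15+5 = 20
j=4,p=2: total = 20+6 = 26
j=4,p=3: total = 26+7 = 33
j=5,p=1: total = 33+6 = 39
j=5,p=2: total = 39+7 = 46
j=5,p=3: total = 46+8 = 54
j=6,p=1: total = 54+7 = 61
j=6,p=2: total = 61+8 = 69
j=6,p=3: total = 69+9 = 78

78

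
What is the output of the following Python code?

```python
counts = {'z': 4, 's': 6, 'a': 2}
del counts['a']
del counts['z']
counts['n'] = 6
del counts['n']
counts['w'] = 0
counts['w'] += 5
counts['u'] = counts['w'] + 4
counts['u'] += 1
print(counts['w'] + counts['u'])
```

del 'a' → {'z': 4, 's': 6}
del 'z' → {'s': 6}
counts['n'] = 6 → {'s': 6, 'n': 6}
del 'n' → {'s': 6}
counts['w'] = 0 → {'s': 6, 'w': 0}
counts['w'] = 0+5 = 5 → {'s': 6, 'w': 5}
counts['u'] = counts['w']+4 = 9 → {'s': 6, 'w': 5, 'u': 9}
counts['u'] = 9+1 = 10 → {'s': 6, 'w': 5, 'u': 10}
counts['w']+counts['u'] = 5+10 = 15

15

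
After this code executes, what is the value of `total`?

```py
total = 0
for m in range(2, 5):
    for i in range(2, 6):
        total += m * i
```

126

m=2,i=2: total = 0+4 = 4
m=2,i=3: total = 4+6 = 10
m=2,i=4: total = 10+8 = 18
m=2,i=5: total = 18+10 = 28
m=3,i=2: total = 28+6 = 34
m=3,i=3: total = 34+9 = 43
m=3,i=4: total = 43+12 = 55
m=3,i=5: total = 55+15 = 70
m=4,i=2: total = 70+8 = 78
m=4,i=3: total = 78+12 = 90
m=4,i=4: total = 90+16 = 106
m=4,i=5: total = 106+20 = 126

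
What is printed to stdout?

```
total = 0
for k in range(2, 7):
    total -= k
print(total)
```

k=2: total = 0-2 = -2
k=3: total = (-2)-3 = -5
k=4: total = (-5)-4 = -9
k=5: total = (-9)-5 = -14
k=6: total = (-14)-6 = -20

-20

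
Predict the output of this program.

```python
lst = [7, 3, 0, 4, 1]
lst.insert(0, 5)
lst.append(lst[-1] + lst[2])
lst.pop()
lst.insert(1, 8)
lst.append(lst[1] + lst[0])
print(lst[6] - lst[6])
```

0

insert 5 at 0 → [5, 7, 3, 0, 4, 1]
append lst[-1]+lst[2] = 1+3 = 4 → [5, 7, 3, 0, 4, 1, 4]
pop() removes 4 → [5, 7, 3, 0, 4, 1]
insert 8 at 1 → [5, 8, 7, 3, 0, 4, 1]
append lst[1]+lst[0] = 8+5 = 13 → [5, 8, 7, 3, 0, 4, 1, 13]
lst[6]-lst[6] = 1-1 = 0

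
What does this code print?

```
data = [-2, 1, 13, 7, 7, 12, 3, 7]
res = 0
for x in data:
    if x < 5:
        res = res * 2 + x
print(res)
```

x=-2: <5, res = 0*2+(-2) = -2
x=1: <5, res = (-2)*2+1 = -3
x=13: not <5
x=7: not <5
x=7: not <5
x=12: not <5
x=3: <5, res = (-3)*2+3 = -3
x=7: not <5

-3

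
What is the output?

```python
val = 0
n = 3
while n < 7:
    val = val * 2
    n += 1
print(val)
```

n=3: val = 0*2 = 0
n=4: val = 0*2 = 0
n=5: val = 0*2 = 0
n=6: val = 0*2 = 0

0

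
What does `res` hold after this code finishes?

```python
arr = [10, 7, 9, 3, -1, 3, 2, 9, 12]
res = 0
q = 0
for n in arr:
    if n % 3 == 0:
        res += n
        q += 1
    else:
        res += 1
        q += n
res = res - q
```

n=10: not %3==0, res = 0+1 = 1; q=10
n=7: not %3==0, res = 1+1 = 2; q=17
n=9: %3==0, res = 2+9 = 11; q=18
n=3: %3==0, res = 11+3 = 14; q=19
n=-1: not %3==0, res = 14+1 = 15; q=18
n=3: %3==0, res = 15+3 = 18; q=19
n=2: not %3==0, res = 18+1 = 19; q=21
n=9: %3==0, res = 19+9 = 28; q=22
n=12: %3==0, res = 28+12 = 40; q=23
res-q = 40-23 = 17

17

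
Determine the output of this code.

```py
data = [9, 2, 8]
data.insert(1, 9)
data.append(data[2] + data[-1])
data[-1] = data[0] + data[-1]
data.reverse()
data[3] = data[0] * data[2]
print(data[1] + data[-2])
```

46

insert 9 at 1 → [9, 9, 2, 8]
append data[2]+data[-1] = 2+8 = 10 → [9, 9, 2, 8, 10]
data[-1] = data[0]+data[-1] = 9+10 = 19 → [9, 9, 2, 8, 19]
reverse → [19, 8, 2, 9, 9]
data[3] = data[0]*data[2] = 19*2 = 38 → [19, 8, 2, 38, 9]
data[1]+data[-2] = 8+38 = 46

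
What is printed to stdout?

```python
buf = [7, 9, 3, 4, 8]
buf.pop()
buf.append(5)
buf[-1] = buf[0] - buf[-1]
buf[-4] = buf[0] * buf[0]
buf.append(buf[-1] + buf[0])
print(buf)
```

pop() removes 8 → [7, 9, 3, 4]
append 5 → [7, 9, 3, 4, 5]
buf[-1] = buf[0]-buf[-1] = 7-5 = 2 → [7, 9, 3, 4, 2]
buf[-4] = buf[0]*buf[0] = 7*7 = 49 → [7, 49, 3, 4, 2]
append buf[-1]+buf[0] = 2+7 = 9 → [7, 49, 3, 4, 2, 9]

[7, 49, 3, 4, 2, 9]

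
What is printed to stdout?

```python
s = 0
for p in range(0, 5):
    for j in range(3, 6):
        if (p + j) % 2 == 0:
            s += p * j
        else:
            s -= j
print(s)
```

p=0,j=3: odd sum, s = 0-3 = -3
p=0,j=4: even sum, s = (-3)+0 = -3
p=0,j=5: odd sum, s = (-3)-5 = -8
p=1,j=3: even sum, s = (-8)+3 = -5
p=1,j=4: odd sum, s = (-5)-4 = -9
p=1,j=5: even sum, s = (-9)+5 = -4
p=2,j=3: odd sum, s = (-4)-3 = -7
p=2,j=4: even sum, s = (-7)+8 = 1
p=2,j=5: odd sum, s = 1-5 = -4
p=3,j=3: even sum, s = (-4)+9 = 5
p=3,j=4: odd sum, s = 5-4 = 1
p=3,j=5: even sum, s = 1+15 = 16
p=4,j=3: odd sum, s = 16-3 = 13
p=4,j=4: even sum, s = 13+16 = 29
p=4,j=5: odd sum, s = 29-5 = 24

24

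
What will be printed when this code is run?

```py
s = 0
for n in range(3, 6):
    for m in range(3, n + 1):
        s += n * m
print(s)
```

n=3,m=3: s = 0+9 = 9
n=4,m=3: s = 9+12 = 21
n=4,m=4: s = 21+16 = 37
n=5,m=3: s = 37+15 = 52
n=5,m=4: s = 52+20 = 72
n=5,m=5: s = 72+25 = 97

97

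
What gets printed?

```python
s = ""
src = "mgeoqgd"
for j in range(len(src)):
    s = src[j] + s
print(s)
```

j=0: prepend 'm' → 'm'
j=1: prepend 'g' → 'gm'
j=2: prepend 'e' → 'egm'
j=3: prepend 'o' → 'oegm'
j=4: prepend 'q' → 'qoegm'
j=5: prepend 'g' → 'gqoegm'
j=6: prepend 'd' → 'dgqoegm'

dgqoegm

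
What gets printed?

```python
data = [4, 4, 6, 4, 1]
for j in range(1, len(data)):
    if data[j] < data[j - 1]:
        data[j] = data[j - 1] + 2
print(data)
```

[4, 4, 6, 8, 10]

j=1: 4>=4, unchanged → [4, 4, 6, 4, 1]
j=2: 6>=4, unchanged → [4, 4, 6, 4, 1]
j=3: 4<6, data[3] = 6+2 = 8 → [4, 4, 6, 8, 1]
j=4: 1<8, data[4] = 8+2 = 10 → [4, 4, 6, 8, 10]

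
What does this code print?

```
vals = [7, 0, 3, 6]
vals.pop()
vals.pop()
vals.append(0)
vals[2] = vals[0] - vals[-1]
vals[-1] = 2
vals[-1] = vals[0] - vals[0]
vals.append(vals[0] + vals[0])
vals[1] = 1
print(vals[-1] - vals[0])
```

7

pop() removes 6 → [7, 0, 3]
pop() removes 3 → [7, 0]
append 0 → [7, 0, 0]
vals[2] = vals[0]-vals[-1] = 7-0 = 7 → [7, 0, 7]
vals[-1] = 2 → [7, 0, 2]
vals[-1] = vals[0]-vals[0] = 7-7 = 0 → [7, 0, 0]
append vals[0]+vals[0] = 7+7 = 14 → [7, 0, 0, 14]
vals[1] = 1 → [7, 1, 0, 14]
vals[-1]-vals[0] = 14-7 = 7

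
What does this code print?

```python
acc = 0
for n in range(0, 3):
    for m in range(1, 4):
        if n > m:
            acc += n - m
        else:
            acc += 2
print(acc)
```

17

n=0,m=1: not 0>1, acc = 0+2 = 2
n=0,m=2: not 0>2, acc = 2+2 = 4
n=0,m=3: not 0>3, acc = 4+2 = 6
n=1,m=1: not 1>1, acc = 6+2 = 8
n=1,m=2: not 1>2, acc = 8+2 = 10
n=1,m=3: not 1>3, acc = 10+2 = 12
n=2,m=1: 2>1, acc = 12+1 = 13
n=2,m=2: not 2>2, acc = 13+2 = 15
n=2,m=3: not 2>3, acc = 15+2 = 17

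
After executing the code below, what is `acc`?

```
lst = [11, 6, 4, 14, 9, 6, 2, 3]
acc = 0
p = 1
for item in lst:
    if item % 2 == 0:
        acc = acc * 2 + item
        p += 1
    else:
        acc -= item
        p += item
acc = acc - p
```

-222

item=11: not even, acc = 0-11 = -11; p=12
item=6: even, acc = (-11)*2+6 = -16; p=13
item=4: even, acc = (-16)*2+4 = -28; p=14
item=14: even, acc = (-28)*2+14 = -42; p=15
item=9: not even, acc = (-42)-9 = -51; p=24
item=6: even, acc = (-51)*2+6 = -96; p=25
item=2: even, acc = (-96)*2+2 = -190; p=26
item=3: not even, acc = (-190)-3 = -193; p=29
acc-p = (-193)-29 = -222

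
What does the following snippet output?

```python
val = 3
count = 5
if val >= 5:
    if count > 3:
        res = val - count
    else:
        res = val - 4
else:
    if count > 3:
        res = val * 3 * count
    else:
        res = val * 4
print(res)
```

val=3, count=5
val >= 5 is False; count > 3 is True
→ res = val * 3 * count = 45

45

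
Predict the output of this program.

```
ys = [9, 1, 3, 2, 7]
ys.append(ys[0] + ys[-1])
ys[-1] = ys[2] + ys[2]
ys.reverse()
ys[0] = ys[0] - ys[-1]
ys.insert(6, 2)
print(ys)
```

[-3, 7, 2, 3, 1, 9, 2]

append ys[0]+ys[-1] = 9+7 = 16 → [9, 1, 3, 2, 7, 16]
ys[-1] = ys[2]+ys[2] = 3+3 = 6 → [9, 1, 3, 2, 7, 6]
reverse → [6, 7, 2, 3, 1, 9]
ys[0] = ys[0]-ys[-1] = 6-9 = -3 → [-3, 7, 2, 3, 1, 9]
insert 2 at 6 → [-3, 7, 2, 3, 1, 9, 2]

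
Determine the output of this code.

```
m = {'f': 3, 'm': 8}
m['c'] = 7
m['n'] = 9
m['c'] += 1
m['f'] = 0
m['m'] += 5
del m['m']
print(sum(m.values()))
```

17

m['c'] = 7 → {'f': 3, 'm': 8, 'c': 7}
m['n'] = 9 → {'f': 3, 'm': 8, 'c': 7, 'n': 9}
m['c'] = 7+1 = 8 → {'f': 3, 'm': 8, 'c': 8, 'n': 9}
m['f'] = 0 → {'f': 0, 'm': 8, 'c': 8, 'n': 9}
m['m'] = 8+5 = 13 → {'f': 0, 'm': 13, 'c': 8, 'n': 9}
del 'm' → {'f': 0, 'c': 8, 'n': 9}
sum of values = 17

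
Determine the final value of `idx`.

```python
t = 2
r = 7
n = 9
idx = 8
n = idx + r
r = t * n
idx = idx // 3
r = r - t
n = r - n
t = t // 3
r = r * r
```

2

n = 8+7 = 15
r = 2*15 = 30
idx = 8//3 = 2
r = 30-2 = 28
n = 28-15 = 13
t = 2//3 = 0
r = 28*28 = 784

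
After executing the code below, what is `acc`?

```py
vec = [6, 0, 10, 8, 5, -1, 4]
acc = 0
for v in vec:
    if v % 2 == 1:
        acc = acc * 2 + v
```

9

v=6: not odd
v=0: not odd
v=10: not odd
v=8: not odd
v=5: odd, acc = 0*2+5 = 5
v=-1: odd, acc = 5*2+(-1) = 9
v=4: not odd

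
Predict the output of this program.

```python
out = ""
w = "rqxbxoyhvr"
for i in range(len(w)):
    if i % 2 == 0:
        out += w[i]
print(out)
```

i=0: add 'r' → 'r'
i=1: skip
i=2: add 'x' → 'rx'
i=3: skip
i=4: add 'x' → 'rxx'
i=5: skip
i=6: add 'y' → 'rxxy'
i=7: skip
i=8: add 'v' → 'rxxyv'
i=9: skip

rxxyv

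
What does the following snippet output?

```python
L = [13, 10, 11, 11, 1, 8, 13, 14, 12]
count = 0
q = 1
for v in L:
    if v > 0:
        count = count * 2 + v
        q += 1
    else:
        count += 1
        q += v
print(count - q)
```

v=13: >0, count = 0*2+13 = 13; q=2
v=10: >0, count = 13*2+10 = 36; q=3
v=11: >0, count = 36*2+11 = 83; q=4
v=11: >0, count = 83*2+11 = 177; q=5
v=1: >0, count = 177*2+1 = 355; q=6
v=8: >0, count = 355*2+8 = 718; q=7
v=13: >0, count = 718*2+13 = 1449; q=8
v=14: >0, count = 1449*2+14 = 2912; q=9
v=12: >0, count = 2912*2+12 = 5836; q=10
count-q = 5836-10 = 5826

5826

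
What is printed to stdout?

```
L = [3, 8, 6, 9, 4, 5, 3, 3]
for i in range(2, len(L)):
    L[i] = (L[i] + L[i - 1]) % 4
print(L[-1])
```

2

i=2: L[2] = (6+8)%4 = 2 → [3, 8, 2, 9, 4, 5, 3, 3]
i=3: L[3] = (9+2)%4 = 3 → [3, 8, 2, 3, 4, 5, 3, 3]
i=4: L[4] = (4+3)%4 = 3 → [3, 8, 2, 3, 3, 5, 3, 3]
i=5: L[5] = (5+3)%4 = 0 → [3, 8, 2, 3, 3, 0, 3, 3]
i=6: L[6] = (3+0)%4 = 3 → [3, 8, 2, 3, 3, 0, 3, 3]
i=7: L[7] = (3+3)%4 = 2 → [3, 8, 2, 3, 3, 0, 3, 2]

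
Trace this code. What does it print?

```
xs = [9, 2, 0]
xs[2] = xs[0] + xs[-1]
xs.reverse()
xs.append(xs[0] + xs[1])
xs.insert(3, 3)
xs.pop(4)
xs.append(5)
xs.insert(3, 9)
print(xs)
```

xs[2] = xs[0]+xs[-1] = 9+0 = 9 → [9, 2, 9]
reverse → [9, 2, 9]
append xs[0]+xs[1] = 9+2 = 11 → [9, 2, 9, 11]
insert 3 at 3 → [9, 2, 9, 3, 11]
pop(4) removes 11 → [9, 2, 9, 3]
append 5 → [9, 2, 9, 3, 5]
insert 9 at 3 → [9, 2, 9, 9, 3, 5]

[9, 2, 9, 9, 3, 5]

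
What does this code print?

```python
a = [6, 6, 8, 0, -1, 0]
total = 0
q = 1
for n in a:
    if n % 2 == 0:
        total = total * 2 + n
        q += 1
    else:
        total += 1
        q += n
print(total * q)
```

n=6: even, total = 0*2+6 = 6; q=2
n=6: even, total = 6*2+6 = 18; q=3
n=8: even, total = 18*2+8 = 44; q=4
n=0: even, total = 44*2+0 = 88; q=5
n=-1: not even, total = 88+1 = 89; q=4
n=0: even, total = 89*2+0 = 178; q=5
total*q = 178*5 = 890

890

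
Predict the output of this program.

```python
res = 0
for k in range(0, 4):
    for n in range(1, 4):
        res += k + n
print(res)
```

k=0,n=1: res = 0+1 = 1
k=0,n=2: res = 1+2 = 3
k=0,n=3: res = 3+3 = 6
k=1,n=1: res = 6+2 = 8
k=1,n=2: res = 8+3 = 11
k=1,n=3: res = 11+4 = 15
k=2,n=1: res = 15+3 = 18
k=2,n=2: res = 18+4 = 22
k=2,n=3: res = 22+5 = 27
k=3,n=1: res = 27+4 = 31
k=3,n=2: res = 31+5 = 36
k=3,n=3: res = 36+6 = 42

42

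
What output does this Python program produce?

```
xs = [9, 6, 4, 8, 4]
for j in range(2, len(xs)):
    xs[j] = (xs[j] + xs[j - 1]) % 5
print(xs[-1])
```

2

j=2: xs[2] = (4+6)%5 = 0 → [9, 6, 0, 8, 4]
j=3: xs[3] = (8+0)%5 = 3 → [9, 6, 0, 3, 4]
j=4: xs[4] = (4+3)%5 = 2 → [9, 6, 0, 3, 2]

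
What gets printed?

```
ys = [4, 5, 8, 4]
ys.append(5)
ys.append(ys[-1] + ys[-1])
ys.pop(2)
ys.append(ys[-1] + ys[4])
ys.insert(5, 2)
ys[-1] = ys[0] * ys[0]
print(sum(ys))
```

append 5 → [4, 5, 8, 4, 5]
append ys[-1]+ys[-1] = 5+5 = 10 → [4, 5, 8, 4, 5, 10]
pop(2) removes 8 → [4, 5, 4, 5, 10]
append ys[-1]+ys[4] = 10+10 = 20 → [4, 5, 4, 5, 10, 20]
insert 2 at 5 → [4, 5, 4, 5, 10, 2, 20]
ys[-1] = ys[0]*ys[0] = 4*4 = 16 → [4, 5, 4, 5, 10, 2, 16]
sum = 46

46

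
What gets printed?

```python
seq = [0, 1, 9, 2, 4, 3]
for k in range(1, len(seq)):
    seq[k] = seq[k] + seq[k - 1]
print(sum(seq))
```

58

k=1: seq[1] = 1+0 = 1 → [0, 1, 9, 2, 4, 3]
k=2: seq[2] = 9+1 = 10 → [0, 1, 10, 2, 4, 3]
k=3: seq[3] = 2+10 = 12 → [0, 1, 10, 12, 4, 3]
k=4: seq[4] = 4+12 = 16 → [0, 1, 10, 12, 16, 3]
k=5: seq[5] = 3+16 = 19 → [0, 1, 10, 12, 16, 19]
sum = 58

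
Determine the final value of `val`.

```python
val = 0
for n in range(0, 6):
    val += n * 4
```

60

n=0: val = 0+0*4 = 0
n=1: val = 0+1*4 = 4
n=2: val = 4+2*4 = 12
n=3: val = 12+3*4 = 24
n=4: val = 24+4*4 = 40
n=5: val = 40+5*4 = 60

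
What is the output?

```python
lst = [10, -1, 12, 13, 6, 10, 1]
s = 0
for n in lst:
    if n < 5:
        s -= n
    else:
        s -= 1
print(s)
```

-5

n=10: not <5, s = 0-1 = -1
n=-1: <5, s = (-1)-(-1) = 0
n=12: not <5, s = 0-1 = -1
n=13: not <5, s = (-1)-1 = -2
n=6: not <5, s = (-2)-1 = -3
n=10: not <5, s = (-3)-1 = -4
n=1: <5, s = (-4)-1 = -5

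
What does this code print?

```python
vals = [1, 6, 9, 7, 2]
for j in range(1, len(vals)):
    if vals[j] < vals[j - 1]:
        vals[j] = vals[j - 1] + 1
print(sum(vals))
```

37

j=1: 6>=1, unchanged → [1, 6, 9, 7, 2]
j=2: 9>=6, unchanged → [1, 6, 9, 7, 2]
j=3: 7<9, vals[3] = 9+1 = 10 → [1, 6, 9, 10, 2]
j=4: 2<10, vals[4] = 10+1 = 11 → [1, 6, 9, 10, 11]
sum = 37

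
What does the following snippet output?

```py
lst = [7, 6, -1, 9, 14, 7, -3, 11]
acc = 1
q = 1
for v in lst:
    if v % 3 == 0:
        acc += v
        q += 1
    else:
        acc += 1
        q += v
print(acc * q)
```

756

v=7: not %3==0, acc = 1+1 = 2; q=8
v=6: %3==0, acc = 2+6 = 8; q=9
v=-1: not %3==0, acc = 8+1 = 9; q=8
v=9: %3==0, acc = 9+9 = 18; q=9
v=14: not %3==0, acc = 18+1 = 19; q=23
v=7: not %3==0, acc = 19+1 = 20; q=30
v=-3: %3==0, acc = 20+(-3) = 17; q=31
v=11: not %3==0, acc = 17+1 = 18; q=42
acc*q = 18*42 = 756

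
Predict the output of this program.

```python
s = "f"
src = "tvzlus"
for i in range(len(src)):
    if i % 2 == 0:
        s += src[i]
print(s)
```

ftzu

i=0: add 't' → 'ft'
i=1: skip
i=2: add 'z' → 'ftz'
i=3: skip
i=4: add 'u' → 'ftzu'
i=5: skip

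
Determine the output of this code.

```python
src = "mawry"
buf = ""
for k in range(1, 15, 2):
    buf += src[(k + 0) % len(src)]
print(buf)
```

k=1: add src[1]='a' → 'a'
k=3: add src[3]='r' → 'ar'
k=5: add src[0]='m' → 'arm'
k=7: add src[2]='w' → 'armw'
k=9: add src[4]='y' → 'armwy'
k=11: add src[1]='a' → 'armwya'
k=13: add src[3]='r' → 'armwyar'

armwyar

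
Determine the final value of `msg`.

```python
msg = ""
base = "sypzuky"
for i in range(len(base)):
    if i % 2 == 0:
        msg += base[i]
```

i=0: add 's' → 's'
i=1: skip
i=2: add 'p' → 'sp'
i=3: skip
i=4: add 'u' → 'spu'
i=5: skip
i=6: add 'y' → 'spuy'

'spuy'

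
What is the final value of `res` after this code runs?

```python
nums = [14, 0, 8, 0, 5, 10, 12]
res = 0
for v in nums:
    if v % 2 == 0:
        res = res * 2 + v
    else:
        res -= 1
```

v=14: even, res = 0*2+14 = 14
v=0: even, res = 14*2+0 = 28
v=8: even, res = 28*2+8 = 64
v=0: even, res = 64*2+0 = 128
v=5: not even, res = 128-1 = 127
v=10: even, res = 127*2+10 = 264
v=12: even, res = 264*2+12 = 540

540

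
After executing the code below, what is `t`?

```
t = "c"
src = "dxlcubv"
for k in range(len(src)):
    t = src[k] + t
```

'vbuclxdc'

k=0: prepend 'd' → 'dc'
k=1: prepend 'x' → 'xdc'
k=2: prepend 'l' → 'lxdc'
k=3: prepend 'c' → 'clxdc'
k=4: prepend 'u' → 'uclxdc'
k=5: prepend 'b' → 'buclxdc'
k=6: prepend 'v' → 'vbuclxdc'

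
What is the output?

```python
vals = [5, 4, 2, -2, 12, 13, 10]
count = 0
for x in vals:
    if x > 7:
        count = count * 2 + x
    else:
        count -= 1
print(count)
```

52

x=5: not >7, count = 0-1 = -1
x=4: not >7, count = (-1)-1 = -2
x=2: not >7, count = (-2)-1 = -3
x=-2: not >7, count = (-3)-1 = -4
x=12: >7, count = (-4)*2+12 = 4
x=13: >7, count = 4*2+13 = 21
x=10: >7, count = 21*2+10 = 52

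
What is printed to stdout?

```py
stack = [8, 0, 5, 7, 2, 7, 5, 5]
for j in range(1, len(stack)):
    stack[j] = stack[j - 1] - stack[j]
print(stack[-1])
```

-23

j=1: stack[1] = 8-0 = 8 → [8, 8, 5, 7, 2, 7, 5, 5]
j=2: stack[2] = 8-5 = 3 → [8, 8, 3, 7, 2, 7, 5, 5]
j=3: stack[3] = 3-7 = -4 → [8, 8, 3, -4, 2, 7, 5, 5]
j=4: stack[4] = (-4)-2 = -6 → [8, 8, 3, -4, -6, 7, 5, 5]
j=5: stack[5] = (-6)-7 = -13 → [8, 8, 3, -4, -6, -13, 5, 5]
j=6: stack[6] = (-13)-5 = -18 → [8, 8, 3, -4, -6, -13, -18, 5]
j=7: stack[7] = (-18)-5 = -23 → [8, 8, 3, -4, -6, -13, -18, -23]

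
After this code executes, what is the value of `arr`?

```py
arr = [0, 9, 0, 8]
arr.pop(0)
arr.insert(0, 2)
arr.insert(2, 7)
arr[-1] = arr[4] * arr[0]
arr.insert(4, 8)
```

[2, 9, 7, 0, 8, 16]

pop(0) removes 0 → [9, 0, 8]
insert 2 at 0 → [2, 9, 0, 8]
insert 7 at 2 → [2, 9, 7, 0, 8]
arr[-1] = arr[4]*arr[0] = 8*2 = 16 → [2, 9, 7, 0, 16]
insert 8 at 4 → [2, 9, 7, 0, 8, 16]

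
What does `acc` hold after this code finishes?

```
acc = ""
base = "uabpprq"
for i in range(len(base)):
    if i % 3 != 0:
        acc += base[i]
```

i=0: skip
i=1: add 'a' → 'a'
i=2: add 'b' → 'ab'
i=3: skip
i=4: add 'p' → 'abp'
i=5: add 'r' → 'abpr'
i=6: skip

'abpr'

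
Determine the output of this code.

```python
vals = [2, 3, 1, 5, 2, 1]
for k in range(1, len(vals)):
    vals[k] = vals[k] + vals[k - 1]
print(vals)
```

k=1: vals[1] = 3+2 = 5 → [2, 5, 1, 5, 2, 1]
k=2: vals[2] = 1+5 = 6 → [2, 5, 6, 5, 2, 1]
k=3: vals[3] = 5+6 = 11 → [2, 5, 6, 11, 2, 1]
k=4: vals[4] = 2+11 = 13 → [2, 5, 6, 11, 13, 1]
k=5: vals[5] = 1+13 = 14 → [2, 5, 6, 11, 13, 14]

[2, 5, 6, 11, 13, 14]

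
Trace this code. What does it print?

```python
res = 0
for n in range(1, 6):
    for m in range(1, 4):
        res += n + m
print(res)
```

n=1,m=1: res = 0+2 = 2
n=1,m=2: res = 2+3 = 5
n=1,m=3: res = 5+4 = 9
n=2,m=1: res = 9+3 = 12
n=2,m=2: res = 12+4 = 16
n=2,m=3: res = 16+5 = 21
n=3,m=1: res = 21+4 = 25
n=3,m=2: res = 25+5 = 30
n=3,m=3: res = 30+6 = 36
n=4,m=1: res = 36+5 = 41
n=4,m=2: res = 41+6 = 47
n=4,m=3: res = 47+7 = 54
n=5,m=1: res = 54+6 = 60
n=5,m=2: res = 60+7 = 67
n=5,m=3: res = 67+8 = 75

75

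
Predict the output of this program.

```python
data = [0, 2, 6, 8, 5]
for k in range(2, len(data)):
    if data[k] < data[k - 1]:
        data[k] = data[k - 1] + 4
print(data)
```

k=2: 6>=2, unchanged → [0, 2, 6, 8, 5]
k=3: 8>=6, unchanged → [0, 2, 6, 8, 5]
k=4: 5<8, data[4] = 8+4 = 12 → [0, 2, 6, 8, 12]

[0, 2, 6, 8, 12]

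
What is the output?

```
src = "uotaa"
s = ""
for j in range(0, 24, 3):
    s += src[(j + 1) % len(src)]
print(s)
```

oatuaoat

j=0: add src[1]='o' → 'o'
j=3: add src[4]='a' → 'oa'
j=6: add src[2]='t' → 'oat'
j=9: add src[0]='u' → 'oatu'
j=12: add src[3]='a' → 'oatua'
j=15: add src[1]='o' → 'oatuao'
j=18: add src[4]='a' → 'oatuaoa'
j=21: add src[2]='t' → 'oatuaoat'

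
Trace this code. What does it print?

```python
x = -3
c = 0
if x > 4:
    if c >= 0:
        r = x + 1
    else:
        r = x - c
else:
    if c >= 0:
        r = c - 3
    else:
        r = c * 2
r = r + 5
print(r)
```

2

x=-3, c=0
x > 4 is False; c >= 0 is True
→ r = c - 3 = -3
r = (-3)+5 = 2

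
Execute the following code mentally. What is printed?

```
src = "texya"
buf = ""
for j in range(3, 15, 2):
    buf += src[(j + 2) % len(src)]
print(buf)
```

j=3: add src[0]='t' → 't'
j=5: add src[2]='x' → 'tx'
j=7: add src[4]='a' → 'txa'
j=9: add src[1]='e' → 'txae'
j=11: add src[3]='y' → 'txaey'
j=13: add src[0]='t' → 'txaeyt'

txaeyt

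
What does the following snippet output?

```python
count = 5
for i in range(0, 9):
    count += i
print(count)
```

i=0: count = 5+0 = 5
i=1: count = 5+1 = 6
i=2: count = 6+2 = 8
i=3: count = 8+3 = 11
i=4: count = 11+4 = 15
i=5: count = 15+5 = 20
i=6: count = 20+6 = 26
i=7: count = 26+7 = 33
i=8: count = 33+8 = 41

41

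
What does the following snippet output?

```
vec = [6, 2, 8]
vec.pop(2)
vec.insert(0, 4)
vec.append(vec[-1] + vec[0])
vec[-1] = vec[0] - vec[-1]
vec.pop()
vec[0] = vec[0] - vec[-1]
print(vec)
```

pop(2) removes 8 → [6, 2]
insert 4 at 0 → [4, 6, 2]
append vec[-1]+vec[0] = 2+4 = 6 → [4, 6, 2, 6]
vec[-1] = vec[0]-vec[-1] = 4-6 = -2 → [4, 6, 2, -2]
pop() removes -2 → [4, 6, 2]
vec[0] = vec[0]-vec[-1] = 4-2 = 2 → [2, 6, 2]

[2, 6, 2]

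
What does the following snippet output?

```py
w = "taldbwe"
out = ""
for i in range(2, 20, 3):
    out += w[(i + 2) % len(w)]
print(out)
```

i=2: add w[4]='b' → 'b'
i=5: add w[0]='t' → 'bt'
i=8: add w[3]='d' → 'btd'
i=11: add w[6]='e' → 'btde'
i=14: add w[2]='l' → 'btdel'
i=17: add w[5]='w' → 'btdelw'

btdelw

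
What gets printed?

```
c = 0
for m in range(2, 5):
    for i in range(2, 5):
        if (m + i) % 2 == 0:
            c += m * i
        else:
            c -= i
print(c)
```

m=2,i=2: even sum, c = 0+4 = 4
m=2,i=3: odd sum, c = 4-3 = 1
m=2,i=4: even sum, c = 1+8 = 9
m=3,i=2: odd sum, c = 9-2 = 7
m=3,i=3: even sum, c = 7+9 = 16
m=3,i=4: odd sum, c = 16-4 = 12
m=4,i=2: even sum, c = 12+8 = 20
m=4,i=3: odd sum, c = 20-3 = 17
m=4,i=4: even sum, c = 17+16 = 33

33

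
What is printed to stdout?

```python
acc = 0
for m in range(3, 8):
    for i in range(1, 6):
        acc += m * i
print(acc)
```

375

m=3,i=1: acc = 0+3 = 3
m=3,i=2: acc = 3+6 = 9
m=3,i=3: acc = 9+9 = 18
m=3,i=4: acc = 18+12 = 30
m=3,i=5: acc = 30+15 = 45
m=4,i=1: acc = 45+4 = 49
m=4,i=2: acc = 49+8 = 57
m=4,i=3: acc = 57+12 = 69
m=4,i=4: acc = 69+16 = 85
m=4,i=5: acc = 85+20 = 105
m=5,i=1: acc = 105+5 = 110
m=5,i=2: acc = 110+10 = 120
m=5,i=3: acc = 120+15 = 135
m=5,i=4: acc = 135+20 = 155
m=5,i=5: acc = 155+25 = 180
m=6,i=1: acc = 180+6 = 186
m=6,i=2: acc = 186+12 = 198
m=6,i=3: acc = 198+18 = 216
m=6,i=4: acc = 216+24 = 240
m=6,i=5: acc = 240+30 = 270
m=7,i=1: acc = 270+7 = 277
m=7,i=2: acc = 277+14 = 291
m=7,i=3: acc = 291+21 = 312
m=7,i=4: acc = 312+28 = 340
m=7,i=5: acc = 340+35 = 375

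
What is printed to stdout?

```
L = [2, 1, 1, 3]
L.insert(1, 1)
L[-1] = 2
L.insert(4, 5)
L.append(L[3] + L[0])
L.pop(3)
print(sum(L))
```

14

insert 1 at 1 → [2, 1, 1, 1, 3]
L[-1] = 2 → [2, 1, 1, 1, 2]
insert 5 at 4 → [2, 1, 1, 1, 5, 2]
append L[3]+L[0] = 1+2 = 3 → [2, 1, 1, 1, 5, 2, 3]
pop(3) removes 1 → [2, 1, 1, 5, 2, 3]
sum = 14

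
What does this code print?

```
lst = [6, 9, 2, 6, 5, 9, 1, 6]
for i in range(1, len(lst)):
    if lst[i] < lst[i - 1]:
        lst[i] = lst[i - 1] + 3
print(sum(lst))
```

i=1: 9>=6, unchanged → [6, 9, 2, 6, 5, 9, 1, 6]
i=2: 2<9, lst[2] = 9+3 = 12 → [6, 9, 12, 6, 5, 9, 1, 6]
i=3: 6<12, lst[3] = 12+3 = 15 → [6, 9, 12, 15, 5, 9, 1, 6]
i=4: 5<15, lst[4] = 15+3 = 18 → [6, 9, 12, 15, 18, 9, 1, 6]
i=5: 9<18, lst[5] = 18+3 = 21 → [6, 9, 12, 15, 18, 21, 1, 6]
i=6: 1<21, lst[6] = 21+3 = 24 → [6, 9, 12, 15, 18, 21, 24, 6]
i=7: 6<24, lst[7] = 24+3 = 27 → [6, 9, 12, 15, 18, 21, 24, 27]
sum = 132

132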